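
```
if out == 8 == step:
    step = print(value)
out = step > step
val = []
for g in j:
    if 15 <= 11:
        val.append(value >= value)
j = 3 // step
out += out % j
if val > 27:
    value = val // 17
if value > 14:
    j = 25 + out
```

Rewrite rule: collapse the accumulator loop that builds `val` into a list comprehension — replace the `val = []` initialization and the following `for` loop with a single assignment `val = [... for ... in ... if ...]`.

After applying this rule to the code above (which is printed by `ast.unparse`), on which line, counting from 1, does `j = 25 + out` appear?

Transformed code:
if out == 8 == step:
    step = print(value)
out = step > step
val = [value >= value for g in j if 15 <= 11]
j = 3 // step
out += out % j
if val > 27:
    value = val // 17
if value > 14:
    j = 25 + out

10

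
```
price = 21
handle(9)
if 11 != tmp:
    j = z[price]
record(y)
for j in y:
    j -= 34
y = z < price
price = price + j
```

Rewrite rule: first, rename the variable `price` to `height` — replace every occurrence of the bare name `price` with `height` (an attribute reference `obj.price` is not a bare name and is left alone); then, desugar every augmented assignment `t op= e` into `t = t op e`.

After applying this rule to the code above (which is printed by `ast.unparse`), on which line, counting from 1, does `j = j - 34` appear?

Transformed code:
height = 21
handle(9)
if 11 != tmp:
    j = z[height]
record(y)
for j in y:
    j = j - 34
y = z < height
height = height + j

7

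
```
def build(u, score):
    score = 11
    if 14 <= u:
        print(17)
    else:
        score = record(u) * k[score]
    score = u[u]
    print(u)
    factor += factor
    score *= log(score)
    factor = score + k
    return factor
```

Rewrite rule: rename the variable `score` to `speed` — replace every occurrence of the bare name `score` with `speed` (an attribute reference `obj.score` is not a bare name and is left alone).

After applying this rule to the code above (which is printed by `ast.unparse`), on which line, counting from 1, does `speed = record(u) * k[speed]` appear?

6

Transformed code:
def build(u, speed):
    speed = 11
    if 14 <= u:
        print(17)
    else:
        speed = record(u) * k[speed]
    speed = u[u]
    print(u)
    factor += factor
    speed *= log(speed)
    factor = speed + k
    return factor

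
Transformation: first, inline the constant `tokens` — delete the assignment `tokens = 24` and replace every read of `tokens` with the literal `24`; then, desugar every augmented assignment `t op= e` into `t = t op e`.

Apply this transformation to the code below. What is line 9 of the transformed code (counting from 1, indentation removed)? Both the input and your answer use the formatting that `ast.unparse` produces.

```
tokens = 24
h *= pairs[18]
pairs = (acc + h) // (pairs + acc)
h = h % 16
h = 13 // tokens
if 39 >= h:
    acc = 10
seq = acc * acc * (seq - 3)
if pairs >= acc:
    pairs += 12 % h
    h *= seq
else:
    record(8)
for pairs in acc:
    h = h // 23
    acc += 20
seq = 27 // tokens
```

pairs = pairs + 12 % h

Transformed code:
h = h * pairs[18]
pairs = (acc + h) // (pairs + acc)
h = h % 16
h = 13 // 24
if 39 >= h:
    acc = 10
seq = acc * acc * (seq - 3)
if pairs >= acc:
    pairs = pairs + 12 % h
    h = h * seq
else:
    record(8)
for pairs in acc:
    h = h // 23
    acc = acc + 20
seq = 27 // 24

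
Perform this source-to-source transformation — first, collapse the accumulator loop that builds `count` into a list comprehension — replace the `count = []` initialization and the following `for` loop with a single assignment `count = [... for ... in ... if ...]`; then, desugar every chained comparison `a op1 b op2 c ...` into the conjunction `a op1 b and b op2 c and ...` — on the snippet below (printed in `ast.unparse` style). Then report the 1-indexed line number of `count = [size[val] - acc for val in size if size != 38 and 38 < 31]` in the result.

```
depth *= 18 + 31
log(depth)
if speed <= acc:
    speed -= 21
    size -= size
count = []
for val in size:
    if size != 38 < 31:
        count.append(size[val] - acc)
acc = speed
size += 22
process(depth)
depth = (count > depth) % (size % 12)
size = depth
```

6

Transformed code:
depth *= 18 + 31
log(depth)
if speed <= acc:
    speed -= 21
    size -= size
count = [size[val] - acc for val in size if size != 38 and 38 < 31]
acc = speed
size += 22
process(depth)
depth = (count > depth) % (size % 12)
size = depth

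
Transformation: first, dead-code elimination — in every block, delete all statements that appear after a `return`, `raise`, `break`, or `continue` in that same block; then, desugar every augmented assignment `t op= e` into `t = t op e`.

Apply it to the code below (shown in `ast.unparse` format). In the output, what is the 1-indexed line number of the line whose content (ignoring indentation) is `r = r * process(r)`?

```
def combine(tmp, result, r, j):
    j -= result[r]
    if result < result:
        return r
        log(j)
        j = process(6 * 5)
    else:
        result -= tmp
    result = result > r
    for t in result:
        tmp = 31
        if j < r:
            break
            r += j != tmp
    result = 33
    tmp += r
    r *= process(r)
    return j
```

14

Transformed code:
def combine(tmp, result, r, j):
    j = j - result[r]
    if result < result:
        return r
    else:
        result = result - tmp
    result = result > r
    for t in result:
        tmp = 31
        if j < r:
            break
    result = 33
    tmp = tmp + r
    r = r * process(r)
    return j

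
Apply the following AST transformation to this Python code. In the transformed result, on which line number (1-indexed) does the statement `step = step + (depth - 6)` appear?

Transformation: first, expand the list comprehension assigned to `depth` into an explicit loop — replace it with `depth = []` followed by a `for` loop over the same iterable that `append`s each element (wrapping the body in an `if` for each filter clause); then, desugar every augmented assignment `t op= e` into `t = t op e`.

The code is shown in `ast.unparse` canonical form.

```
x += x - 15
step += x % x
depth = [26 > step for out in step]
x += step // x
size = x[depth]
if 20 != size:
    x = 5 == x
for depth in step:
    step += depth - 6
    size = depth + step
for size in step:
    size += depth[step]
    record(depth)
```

11

Transformed code:
x = x + (x - 15)
step = step + x % x
depth = []
for out in step:
    depth.append(26 > step)
x = x + step // x
size = x[depth]
if 20 != size:
    x = 5 == x
for depth in step:
    step = step + (depth - 6)
    size = depth + step
for size in step:
    size = size + depth[step]
    record(depth)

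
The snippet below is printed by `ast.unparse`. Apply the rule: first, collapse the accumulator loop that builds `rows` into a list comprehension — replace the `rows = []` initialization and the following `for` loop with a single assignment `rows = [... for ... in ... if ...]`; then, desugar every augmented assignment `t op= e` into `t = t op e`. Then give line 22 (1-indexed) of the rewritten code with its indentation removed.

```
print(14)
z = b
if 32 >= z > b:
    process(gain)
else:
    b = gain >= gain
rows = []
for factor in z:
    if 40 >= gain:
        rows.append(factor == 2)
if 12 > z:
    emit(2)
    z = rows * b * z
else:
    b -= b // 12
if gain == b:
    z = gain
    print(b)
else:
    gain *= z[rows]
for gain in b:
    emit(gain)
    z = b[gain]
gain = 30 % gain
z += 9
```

Transformed code:
print(14)
z = b
if 32 >= z > b:
    process(gain)
else:
    b = gain >= gain
rows = [factor == 2 for factor in z if 40 >= gain]
if 12 > z:
    emit(2)
    z = rows * b * z
else:
    b = b - b // 12
if gain == b:
    z = gain
    print(b)
else:
    gain = gain * z[rows]
for gain in b:
    emit(gain)
    z = b[gain]
gain = 30 % gain
z = z + 9

z = z + 9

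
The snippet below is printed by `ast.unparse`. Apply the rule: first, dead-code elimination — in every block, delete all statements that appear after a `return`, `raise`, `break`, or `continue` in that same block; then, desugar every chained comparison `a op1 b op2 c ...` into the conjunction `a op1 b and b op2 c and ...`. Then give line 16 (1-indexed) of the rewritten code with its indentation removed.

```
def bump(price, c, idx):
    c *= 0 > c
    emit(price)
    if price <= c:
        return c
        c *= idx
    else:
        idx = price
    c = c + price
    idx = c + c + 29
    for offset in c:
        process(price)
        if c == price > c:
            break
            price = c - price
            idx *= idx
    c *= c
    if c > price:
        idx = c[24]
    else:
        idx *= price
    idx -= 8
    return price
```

Transformed code:
def bump(price, c, idx):
    c *= 0 > c
    emit(price)
    if price <= c:
        return c
    else:
        idx = price
    c = c + price
    idx = c + c + 29
    for offset in c:
        process(price)
        if c == price and price > c:
            break
    c *= c
    if c > price:
        idx = c[24]
    else:
        idx *= price
    idx -= 8
    return price

idx = c[24]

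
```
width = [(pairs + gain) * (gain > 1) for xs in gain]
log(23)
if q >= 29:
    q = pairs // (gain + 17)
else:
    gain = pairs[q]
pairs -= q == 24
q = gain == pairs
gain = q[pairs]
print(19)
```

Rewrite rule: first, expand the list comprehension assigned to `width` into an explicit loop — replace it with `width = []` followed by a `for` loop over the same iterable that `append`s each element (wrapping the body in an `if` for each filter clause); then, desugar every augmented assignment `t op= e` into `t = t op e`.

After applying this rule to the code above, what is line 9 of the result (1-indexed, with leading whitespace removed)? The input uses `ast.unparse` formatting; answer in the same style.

Transformed code:
width = []
for xs in gain:
    width.append((pairs + gain) * (gain > 1))
log(23)
if q >= 29:
    q = pairs // (gain + 17)
else:
    gain = pairs[q]
pairs = pairs - (q == 24)
q = gain == pairs
gain = q[pairs]
print(19)

pairs = pairs - (q == 24)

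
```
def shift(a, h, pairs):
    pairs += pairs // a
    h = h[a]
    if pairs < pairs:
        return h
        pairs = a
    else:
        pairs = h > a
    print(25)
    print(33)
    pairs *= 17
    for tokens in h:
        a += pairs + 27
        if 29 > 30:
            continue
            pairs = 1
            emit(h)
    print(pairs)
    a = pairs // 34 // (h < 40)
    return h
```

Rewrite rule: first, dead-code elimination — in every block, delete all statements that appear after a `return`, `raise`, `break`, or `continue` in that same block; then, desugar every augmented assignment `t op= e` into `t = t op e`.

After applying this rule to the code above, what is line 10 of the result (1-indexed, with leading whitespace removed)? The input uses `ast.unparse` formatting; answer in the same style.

Transformed code:
def shift(a, h, pairs):
    pairs = pairs + pairs // a
    h = h[a]
    if pairs < pairs:
        return h
    else:
        pairs = h > a
    print(25)
    print(33)
    pairs = pairs * 17
    for tokens in h:
        a = a + (pairs + 27)
        if 29 > 30:
            continue
    print(pairs)
    a = pairs // 34 // (h < 40)
    return h

pairs = pairs * 17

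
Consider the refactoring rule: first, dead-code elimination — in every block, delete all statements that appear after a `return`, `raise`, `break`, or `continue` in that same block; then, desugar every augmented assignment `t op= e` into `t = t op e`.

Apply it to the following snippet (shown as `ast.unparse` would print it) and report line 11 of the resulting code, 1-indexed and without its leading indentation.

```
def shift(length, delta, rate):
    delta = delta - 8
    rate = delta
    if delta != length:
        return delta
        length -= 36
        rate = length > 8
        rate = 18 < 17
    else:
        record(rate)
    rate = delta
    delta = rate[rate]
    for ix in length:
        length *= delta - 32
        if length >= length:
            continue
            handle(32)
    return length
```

length = length * (delta - 32)

Transformed code:
def shift(length, delta, rate):
    delta = delta - 8
    rate = delta
    if delta != length:
        return delta
    else:
        record(rate)
    rate = delta
    delta = rate[rate]
    for ix in length:
        length = length * (delta - 32)
        if length >= length:
            continue
    return length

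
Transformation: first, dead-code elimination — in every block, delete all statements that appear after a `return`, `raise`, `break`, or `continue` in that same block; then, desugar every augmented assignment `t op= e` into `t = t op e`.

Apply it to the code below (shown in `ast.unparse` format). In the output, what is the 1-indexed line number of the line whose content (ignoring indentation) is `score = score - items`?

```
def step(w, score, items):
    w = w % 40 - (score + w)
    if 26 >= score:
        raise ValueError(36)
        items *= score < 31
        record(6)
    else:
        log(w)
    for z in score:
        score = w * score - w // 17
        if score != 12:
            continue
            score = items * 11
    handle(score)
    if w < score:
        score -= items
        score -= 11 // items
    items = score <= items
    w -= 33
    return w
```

Transformed code:
def step(w, score, items):
    w = w % 40 - (score + w)
    if 26 >= score:
        raise ValueError(36)
    else:
        log(w)
    for z in score:
        score = w * score - w // 17
        if score != 12:
            continue
    handle(score)
    if w < score:
        score = score - items
        score = score - 11 // items
    items = score <= items
    w = w - 33
    return w

13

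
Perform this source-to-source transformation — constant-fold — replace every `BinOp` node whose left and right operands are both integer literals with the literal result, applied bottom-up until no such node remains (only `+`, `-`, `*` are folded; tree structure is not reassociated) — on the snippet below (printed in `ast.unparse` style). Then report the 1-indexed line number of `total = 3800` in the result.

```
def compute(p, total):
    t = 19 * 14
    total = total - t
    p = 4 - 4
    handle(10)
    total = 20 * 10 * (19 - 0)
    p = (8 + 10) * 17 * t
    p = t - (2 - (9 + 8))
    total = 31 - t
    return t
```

Transformed code:
def compute(p, total):
    t = 266
    total = total - t
    p = 0
    handle(10)
    total = 3800
    p = 306 * t
    p = t - -15
    total = 31 - t
    return t

6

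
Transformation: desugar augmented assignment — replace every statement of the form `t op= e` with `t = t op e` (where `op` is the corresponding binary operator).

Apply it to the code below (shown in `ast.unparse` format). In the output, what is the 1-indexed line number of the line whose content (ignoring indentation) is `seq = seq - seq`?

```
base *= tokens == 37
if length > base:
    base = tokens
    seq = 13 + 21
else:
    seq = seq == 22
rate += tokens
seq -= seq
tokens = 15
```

8

Transformed code:
base = base * (tokens == 37)
if length > base:
    base = tokens
    seq = 13 + 21
else:
    seq = seq == 22
rate = rate + tokens
seq = seq - seq
tokens = 15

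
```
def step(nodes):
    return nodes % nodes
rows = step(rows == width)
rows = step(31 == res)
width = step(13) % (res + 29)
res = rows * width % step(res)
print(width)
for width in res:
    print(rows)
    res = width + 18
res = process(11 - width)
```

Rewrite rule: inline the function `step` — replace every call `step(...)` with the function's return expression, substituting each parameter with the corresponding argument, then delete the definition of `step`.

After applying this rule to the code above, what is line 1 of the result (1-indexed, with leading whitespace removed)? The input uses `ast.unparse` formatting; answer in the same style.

rows = (rows == width) % (rows == width)

Transformed code:
rows = (rows == width) % (rows == width)
rows = (31 == res) % (31 == res)
width = 13 % 13 % (res + 29)
res = rows * width % (res % res)
print(width)
for width in res:
    print(rows)
    res = width + 18
res = process(11 - width)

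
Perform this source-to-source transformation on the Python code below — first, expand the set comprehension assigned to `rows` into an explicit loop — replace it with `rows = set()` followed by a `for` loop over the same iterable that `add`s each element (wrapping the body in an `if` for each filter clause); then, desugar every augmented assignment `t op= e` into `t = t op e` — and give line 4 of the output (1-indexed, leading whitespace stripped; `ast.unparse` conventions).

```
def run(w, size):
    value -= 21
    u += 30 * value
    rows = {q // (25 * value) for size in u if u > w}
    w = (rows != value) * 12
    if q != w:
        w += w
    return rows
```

rows = set()

Transformed code:
def run(w, size):
    value = value - 21
    u = u + 30 * value
    rows = set()
    for size in u:
        if u > w:
            rows.add(q // (25 * value))
    w = (rows != value) * 12
    if q != w:
        w = w + w
    return rows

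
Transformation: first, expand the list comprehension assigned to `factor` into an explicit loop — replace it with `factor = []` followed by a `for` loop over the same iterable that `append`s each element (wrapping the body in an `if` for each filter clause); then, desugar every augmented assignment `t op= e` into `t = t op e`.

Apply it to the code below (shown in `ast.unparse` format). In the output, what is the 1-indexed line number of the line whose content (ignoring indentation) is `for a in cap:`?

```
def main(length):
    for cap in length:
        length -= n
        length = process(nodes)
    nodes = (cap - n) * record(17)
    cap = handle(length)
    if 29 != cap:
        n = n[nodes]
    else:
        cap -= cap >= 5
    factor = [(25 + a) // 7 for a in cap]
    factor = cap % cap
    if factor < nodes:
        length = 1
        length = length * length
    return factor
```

Transformed code:
def main(length):
    for cap in length:
        length = length - n
        length = process(nodes)
    nodes = (cap - n) * record(17)
    cap = handle(length)
    if 29 != cap:
        n = n[nodes]
    else:
        cap = cap - (cap >= 5)
    factor = []
    for a in cap:
        factor.append((25 + a) // 7)
    factor = cap % cap
    if factor < nodes:
        length = 1
        length = length * length
    return factor

12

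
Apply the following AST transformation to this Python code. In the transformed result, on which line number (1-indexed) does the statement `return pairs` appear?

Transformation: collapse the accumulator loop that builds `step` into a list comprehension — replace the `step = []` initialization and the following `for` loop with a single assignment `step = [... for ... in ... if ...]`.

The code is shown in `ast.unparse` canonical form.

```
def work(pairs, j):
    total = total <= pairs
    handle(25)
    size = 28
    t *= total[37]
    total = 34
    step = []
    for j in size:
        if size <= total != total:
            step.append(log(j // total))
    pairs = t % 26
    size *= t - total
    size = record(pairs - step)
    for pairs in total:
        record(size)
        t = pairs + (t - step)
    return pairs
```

Transformed code:
def work(pairs, j):
    total = total <= pairs
    handle(25)
    size = 28
    t *= total[37]
    total = 34
    step = [log(j // total) for j in size if size <= total != total]
    pairs = t % 26
    size *= t - total
    size = record(pairs - step)
    for pairs in total:
        record(size)
        t = pairs + (t - step)
    return pairs

14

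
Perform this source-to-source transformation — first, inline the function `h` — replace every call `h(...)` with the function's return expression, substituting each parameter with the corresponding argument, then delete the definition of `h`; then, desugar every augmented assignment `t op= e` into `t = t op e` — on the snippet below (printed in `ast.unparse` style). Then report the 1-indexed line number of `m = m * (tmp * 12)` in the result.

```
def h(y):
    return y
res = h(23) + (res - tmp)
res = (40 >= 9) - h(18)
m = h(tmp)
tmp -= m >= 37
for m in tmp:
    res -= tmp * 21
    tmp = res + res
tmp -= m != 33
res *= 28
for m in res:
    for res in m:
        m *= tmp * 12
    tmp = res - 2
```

Transformed code:
res = 23 + (res - tmp)
res = (40 >= 9) - 18
m = tmp
tmp = tmp - (m >= 37)
for m in tmp:
    res = res - tmp * 21
    tmp = res + res
tmp = tmp - (m != 33)
res = res * 28
for m in res:
    for res in m:
        m = m * (tmp * 12)
    tmp = res - 2

12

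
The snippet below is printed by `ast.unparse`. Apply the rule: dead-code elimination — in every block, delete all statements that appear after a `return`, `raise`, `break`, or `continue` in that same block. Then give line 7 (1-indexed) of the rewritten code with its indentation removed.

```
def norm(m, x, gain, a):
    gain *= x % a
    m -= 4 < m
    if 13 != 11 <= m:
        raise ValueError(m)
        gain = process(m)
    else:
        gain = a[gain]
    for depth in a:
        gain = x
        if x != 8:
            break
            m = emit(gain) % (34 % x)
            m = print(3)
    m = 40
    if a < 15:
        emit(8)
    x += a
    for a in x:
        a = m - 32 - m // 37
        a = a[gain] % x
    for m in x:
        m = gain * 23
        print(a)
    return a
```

Transformed code:
def norm(m, x, gain, a):
    gain *= x % a
    m -= 4 < m
    if 13 != 11 <= m:
        raise ValueError(m)
    else:
        gain = a[gain]
    for depth in a:
        gain = x
        if x != 8:
            break
    m = 40
    if a < 15:
        emit(8)
    x += a
    for a in x:
        a = m - 32 - m // 37
        a = a[gain] % x
    for m in x:
        m = gain * 23
        print(a)
    return a

gain = a[gain]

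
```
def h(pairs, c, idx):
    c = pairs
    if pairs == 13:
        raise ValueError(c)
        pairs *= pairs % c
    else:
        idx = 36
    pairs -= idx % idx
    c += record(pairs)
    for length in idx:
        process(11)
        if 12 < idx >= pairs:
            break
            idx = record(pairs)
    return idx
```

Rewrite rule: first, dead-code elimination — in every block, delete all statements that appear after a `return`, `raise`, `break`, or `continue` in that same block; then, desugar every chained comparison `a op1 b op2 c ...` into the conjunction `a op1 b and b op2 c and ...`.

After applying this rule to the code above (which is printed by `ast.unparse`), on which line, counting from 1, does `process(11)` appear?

Transformed code:
def h(pairs, c, idx):
    c = pairs
    if pairs == 13:
        raise ValueError(c)
    else:
        idx = 36
    pairs -= idx % idx
    c += record(pairs)
    for length in idx:
        process(11)
        if 12 < idx and idx >= pairs:
            break
    return idx

10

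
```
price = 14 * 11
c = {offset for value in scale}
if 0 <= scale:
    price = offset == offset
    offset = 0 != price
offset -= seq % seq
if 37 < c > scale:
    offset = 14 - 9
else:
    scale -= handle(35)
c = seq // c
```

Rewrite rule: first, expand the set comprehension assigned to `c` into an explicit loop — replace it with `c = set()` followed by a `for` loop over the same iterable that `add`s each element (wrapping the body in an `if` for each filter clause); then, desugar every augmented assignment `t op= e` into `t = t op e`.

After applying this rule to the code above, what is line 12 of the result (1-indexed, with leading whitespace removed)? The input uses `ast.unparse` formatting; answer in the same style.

scale = scale - handle(35)

Transformed code:
price = 14 * 11
c = set()
for value in scale:
    c.add(offset)
if 0 <= scale:
    price = offset == offset
    offset = 0 != price
offset = offset - seq % seq
if 37 < c > scale:
    offset = 14 - 9
else:
    scale = scale - handle(35)
c = seq // c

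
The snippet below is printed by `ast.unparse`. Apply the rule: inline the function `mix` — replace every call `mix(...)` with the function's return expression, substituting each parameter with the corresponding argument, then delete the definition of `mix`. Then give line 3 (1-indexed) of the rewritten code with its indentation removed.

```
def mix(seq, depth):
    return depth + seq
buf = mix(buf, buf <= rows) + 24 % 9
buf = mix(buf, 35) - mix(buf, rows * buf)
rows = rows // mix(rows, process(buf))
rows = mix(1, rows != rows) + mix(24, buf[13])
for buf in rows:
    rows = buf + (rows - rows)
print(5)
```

rows = rows // (process(buf) + rows)

Transformed code:
buf = (buf <= rows) + buf + 24 % 9
buf = 35 + buf - (rows * buf + buf)
rows = rows // (process(buf) + rows)
rows = (rows != rows) + 1 + (buf[13] + 24)
for buf in rows:
    rows = buf + (rows - rows)
print(5)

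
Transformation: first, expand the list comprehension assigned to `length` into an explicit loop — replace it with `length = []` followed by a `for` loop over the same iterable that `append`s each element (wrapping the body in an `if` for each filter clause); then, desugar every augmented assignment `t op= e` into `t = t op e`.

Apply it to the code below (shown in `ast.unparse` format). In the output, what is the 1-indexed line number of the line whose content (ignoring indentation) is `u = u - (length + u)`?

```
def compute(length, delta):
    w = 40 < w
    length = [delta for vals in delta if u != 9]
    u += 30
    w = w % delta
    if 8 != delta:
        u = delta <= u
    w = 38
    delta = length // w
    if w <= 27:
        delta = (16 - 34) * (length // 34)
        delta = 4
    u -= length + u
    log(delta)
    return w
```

16

Transformed code:
def compute(length, delta):
    w = 40 < w
    length = []
    for vals in delta:
        if u != 9:
            length.append(delta)
    u = u + 30
    w = w % delta
    if 8 != delta:
        u = delta <= u
    w = 38
    delta = length // w
    if w <= 27:
        delta = (16 - 34) * (length // 34)
        delta = 4
    u = u - (length + u)
    log(delta)
    return w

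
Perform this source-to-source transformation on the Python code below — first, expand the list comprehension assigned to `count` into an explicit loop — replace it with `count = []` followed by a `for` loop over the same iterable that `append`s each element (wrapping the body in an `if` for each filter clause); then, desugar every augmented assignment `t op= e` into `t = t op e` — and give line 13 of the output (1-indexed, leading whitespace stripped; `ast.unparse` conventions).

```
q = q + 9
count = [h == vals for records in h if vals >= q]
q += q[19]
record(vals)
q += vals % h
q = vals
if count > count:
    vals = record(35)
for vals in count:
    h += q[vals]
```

h = h + q[vals]

Transformed code:
q = q + 9
count = []
for records in h:
    if vals >= q:
        count.append(h == vals)
q = q + q[19]
record(vals)
q = q + vals % h
q = vals
if count > count:
    vals = record(35)
for vals in count:
    h = h + q[vals]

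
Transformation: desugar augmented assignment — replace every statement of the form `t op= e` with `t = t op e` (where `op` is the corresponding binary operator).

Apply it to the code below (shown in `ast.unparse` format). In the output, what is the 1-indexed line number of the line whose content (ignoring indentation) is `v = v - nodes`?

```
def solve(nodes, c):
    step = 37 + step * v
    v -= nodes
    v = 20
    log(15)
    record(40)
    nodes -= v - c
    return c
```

3

Transformed code:
def solve(nodes, c):
    step = 37 + step * v
    v = v - nodes
    v = 20
    log(15)
    record(40)
    nodes = nodes - (v - c)
    return c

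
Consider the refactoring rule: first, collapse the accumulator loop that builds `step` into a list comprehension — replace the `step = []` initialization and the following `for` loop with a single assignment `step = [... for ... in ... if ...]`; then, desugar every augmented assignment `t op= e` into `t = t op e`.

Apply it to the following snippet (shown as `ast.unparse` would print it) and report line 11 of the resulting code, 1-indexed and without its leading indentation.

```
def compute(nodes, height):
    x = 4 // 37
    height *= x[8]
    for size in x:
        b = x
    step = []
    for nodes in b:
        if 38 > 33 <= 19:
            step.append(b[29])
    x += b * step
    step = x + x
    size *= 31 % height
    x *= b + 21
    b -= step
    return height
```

Transformed code:
def compute(nodes, height):
    x = 4 // 37
    height = height * x[8]
    for size in x:
        b = x
    step = [b[29] for nodes in b if 38 > 33 <= 19]
    x = x + b * step
    step = x + x
    size = size * (31 % height)
    x = x * (b + 21)
    b = b - step
    return height

b = b - step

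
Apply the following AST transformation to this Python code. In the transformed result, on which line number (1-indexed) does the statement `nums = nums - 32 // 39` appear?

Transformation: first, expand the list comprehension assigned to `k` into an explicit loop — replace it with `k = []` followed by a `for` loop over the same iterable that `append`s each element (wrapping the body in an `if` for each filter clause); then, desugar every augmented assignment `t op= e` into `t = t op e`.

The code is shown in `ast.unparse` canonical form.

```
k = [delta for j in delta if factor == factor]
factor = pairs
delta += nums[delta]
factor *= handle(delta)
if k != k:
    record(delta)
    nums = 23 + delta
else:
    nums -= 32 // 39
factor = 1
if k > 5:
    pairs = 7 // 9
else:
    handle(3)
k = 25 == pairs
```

Transformed code:
k = []
for j in delta:
    if factor == factor:
        k.append(delta)
factor = pairs
delta = delta + nums[delta]
factor = factor * handle(delta)
if k != k:
    record(delta)
    nums = 23 + delta
else:
    nums = nums - 32 // 39
factor = 1
if k > 5:
    pairs = 7 // 9
else:
    handle(3)
k = 25 == pairs

12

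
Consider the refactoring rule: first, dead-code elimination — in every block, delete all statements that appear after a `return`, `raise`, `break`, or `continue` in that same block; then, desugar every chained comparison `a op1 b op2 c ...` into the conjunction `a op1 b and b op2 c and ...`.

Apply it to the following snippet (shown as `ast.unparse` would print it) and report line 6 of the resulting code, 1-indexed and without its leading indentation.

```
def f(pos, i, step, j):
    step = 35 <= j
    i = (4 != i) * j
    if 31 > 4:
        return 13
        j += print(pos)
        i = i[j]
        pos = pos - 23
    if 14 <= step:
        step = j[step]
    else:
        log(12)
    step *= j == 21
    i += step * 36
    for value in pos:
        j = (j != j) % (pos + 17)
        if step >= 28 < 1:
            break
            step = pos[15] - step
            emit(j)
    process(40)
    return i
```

if 14 <= step:

Transformed code:
def f(pos, i, step, j):
    step = 35 <= j
    i = (4 != i) * j
    if 31 > 4:
        return 13
    if 14 <= step:
        step = j[step]
    else:
        log(12)
    step *= j == 21
    i += step * 36
    for value in pos:
        j = (j != j) % (pos + 17)
        if step >= 28 and 28 < 1:
            break
    process(40)
    return i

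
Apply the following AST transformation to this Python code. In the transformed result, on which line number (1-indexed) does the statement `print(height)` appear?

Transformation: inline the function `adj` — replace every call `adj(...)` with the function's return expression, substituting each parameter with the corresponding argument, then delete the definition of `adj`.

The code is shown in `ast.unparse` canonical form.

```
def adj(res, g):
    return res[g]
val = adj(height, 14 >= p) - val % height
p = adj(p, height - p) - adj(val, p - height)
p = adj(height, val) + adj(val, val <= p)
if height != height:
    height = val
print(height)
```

6

Transformed code:
val = height[14 >= p] - val % height
p = p[height - p] - val[p - height]
p = height[val] + val[val <= p]
if height != height:
    height = val
print(height)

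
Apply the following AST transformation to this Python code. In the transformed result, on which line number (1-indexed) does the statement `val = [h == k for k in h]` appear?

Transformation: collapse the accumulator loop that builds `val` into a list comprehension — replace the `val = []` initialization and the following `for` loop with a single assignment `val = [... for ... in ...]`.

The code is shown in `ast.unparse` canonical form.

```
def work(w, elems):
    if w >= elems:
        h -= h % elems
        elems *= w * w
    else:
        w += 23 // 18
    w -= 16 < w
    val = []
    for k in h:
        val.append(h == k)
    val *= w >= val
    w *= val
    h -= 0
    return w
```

Transformed code:
def work(w, elems):
    if w >= elems:
        h -= h % elems
        elems *= w * w
    else:
        w += 23 // 18
    w -= 16 < w
    val = [h == k for k in h]
    val *= w >= val
    w *= val
    h -= 0
    return w

8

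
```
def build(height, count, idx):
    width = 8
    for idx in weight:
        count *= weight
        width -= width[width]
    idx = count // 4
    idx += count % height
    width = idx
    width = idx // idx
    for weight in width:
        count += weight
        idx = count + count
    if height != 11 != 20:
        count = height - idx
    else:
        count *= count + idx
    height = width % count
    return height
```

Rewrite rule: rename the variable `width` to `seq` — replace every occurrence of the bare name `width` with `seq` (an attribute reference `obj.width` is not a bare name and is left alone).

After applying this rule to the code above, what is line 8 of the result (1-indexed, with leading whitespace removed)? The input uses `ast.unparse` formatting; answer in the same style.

seq = idx

Transformed code:
def build(height, count, idx):
    seq = 8
    for idx in weight:
        count *= weight
        seq -= seq[seq]
    idx = count // 4
    idx += count % height
    seq = idx
    seq = idx // idx
    for weight in seq:
        count += weight
        idx = count + count
    if height != 11 != 20:
        count = height - idx
    else:
        count *= count + idx
    height = seq % count
    return height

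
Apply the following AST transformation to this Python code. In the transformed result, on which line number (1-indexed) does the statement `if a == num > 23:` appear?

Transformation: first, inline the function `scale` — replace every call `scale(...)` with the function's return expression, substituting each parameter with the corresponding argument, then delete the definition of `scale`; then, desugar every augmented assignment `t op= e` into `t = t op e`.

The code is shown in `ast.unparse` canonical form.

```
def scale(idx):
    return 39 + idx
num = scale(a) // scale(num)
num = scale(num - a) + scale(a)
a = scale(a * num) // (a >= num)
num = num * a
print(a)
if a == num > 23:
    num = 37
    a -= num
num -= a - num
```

Transformed code:
num = (39 + a) // (39 + num)
num = 39 + (num - a) + (39 + a)
a = (39 + a * num) // (a >= num)
num = num * a
print(a)
if a == num > 23:
    num = 37
    a = a - num
num = num - (a - num)

6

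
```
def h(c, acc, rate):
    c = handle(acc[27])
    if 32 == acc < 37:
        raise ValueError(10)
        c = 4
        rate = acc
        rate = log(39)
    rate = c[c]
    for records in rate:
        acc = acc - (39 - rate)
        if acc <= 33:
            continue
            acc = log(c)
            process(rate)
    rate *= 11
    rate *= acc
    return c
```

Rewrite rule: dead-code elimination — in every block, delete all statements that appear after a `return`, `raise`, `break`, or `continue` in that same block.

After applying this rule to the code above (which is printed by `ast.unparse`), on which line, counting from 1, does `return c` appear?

12

Transformed code:
def h(c, acc, rate):
    c = handle(acc[27])
    if 32 == acc < 37:
        raise ValueError(10)
    rate = c[c]
    for records in rate:
        acc = acc - (39 - rate)
        if acc <= 33:
            continue
    rate *= 11
    rate *= acc
    return c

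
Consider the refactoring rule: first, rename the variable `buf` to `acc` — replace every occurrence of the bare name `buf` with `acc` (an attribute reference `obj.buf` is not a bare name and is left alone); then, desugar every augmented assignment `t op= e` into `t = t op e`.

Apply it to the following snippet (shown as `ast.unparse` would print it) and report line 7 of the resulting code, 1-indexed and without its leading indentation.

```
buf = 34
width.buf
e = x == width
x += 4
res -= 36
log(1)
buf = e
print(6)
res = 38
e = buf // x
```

acc = e

Transformed code:
acc = 34
width.buf
e = x == width
x = x + 4
res = res - 36
log(1)
acc = e
print(6)
res = 38
e = acc // x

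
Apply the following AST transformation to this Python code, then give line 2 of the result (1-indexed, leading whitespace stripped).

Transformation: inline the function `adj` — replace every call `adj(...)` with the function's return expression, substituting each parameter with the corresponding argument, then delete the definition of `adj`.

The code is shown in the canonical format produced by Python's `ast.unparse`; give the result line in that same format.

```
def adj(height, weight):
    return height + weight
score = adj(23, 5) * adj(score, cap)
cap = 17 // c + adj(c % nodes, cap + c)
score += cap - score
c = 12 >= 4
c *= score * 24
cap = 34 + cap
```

cap = 17 // c + (c % nodes + (cap + c))

Transformed code:
score = (23 + 5) * (score + cap)
cap = 17 // c + (c % nodes + (cap + c))
score += cap - score
c = 12 >= 4
c *= score * 24
cap = 34 + cap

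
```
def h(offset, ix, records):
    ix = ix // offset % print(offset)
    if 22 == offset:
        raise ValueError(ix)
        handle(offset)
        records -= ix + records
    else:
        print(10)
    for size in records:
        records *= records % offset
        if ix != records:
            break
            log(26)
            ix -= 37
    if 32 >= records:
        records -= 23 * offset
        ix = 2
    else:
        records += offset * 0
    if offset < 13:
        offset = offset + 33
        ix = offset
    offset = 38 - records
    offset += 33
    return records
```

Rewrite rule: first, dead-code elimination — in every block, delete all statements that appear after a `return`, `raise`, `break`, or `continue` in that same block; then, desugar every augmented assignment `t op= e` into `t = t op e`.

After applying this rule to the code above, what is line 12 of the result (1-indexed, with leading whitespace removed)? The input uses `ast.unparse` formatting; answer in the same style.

records = records - 23 * offset

Transformed code:
def h(offset, ix, records):
    ix = ix // offset % print(offset)
    if 22 == offset:
        raise ValueError(ix)
    else:
        print(10)
    for size in records:
        records = records * (records % offset)
        if ix != records:
            break
    if 32 >= records:
        records = records - 23 * offset
        ix = 2
    else:
        records = records + offset * 0
    if offset < 13:
        offset = offset + 33
        ix = offset
    offset = 38 - records
    offset = offset + 33
    return records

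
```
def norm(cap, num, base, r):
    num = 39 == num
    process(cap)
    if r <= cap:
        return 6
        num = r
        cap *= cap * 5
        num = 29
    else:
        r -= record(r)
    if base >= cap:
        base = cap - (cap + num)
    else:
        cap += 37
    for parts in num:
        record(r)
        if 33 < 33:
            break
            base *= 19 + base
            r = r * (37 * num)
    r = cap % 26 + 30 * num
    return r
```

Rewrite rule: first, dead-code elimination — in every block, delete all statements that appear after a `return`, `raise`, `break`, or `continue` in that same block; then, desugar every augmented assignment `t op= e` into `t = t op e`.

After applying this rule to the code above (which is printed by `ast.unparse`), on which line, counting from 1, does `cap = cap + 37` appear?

11

Transformed code:
def norm(cap, num, base, r):
    num = 39 == num
    process(cap)
    if r <= cap:
        return 6
    else:
        r = r - record(r)
    if base >= cap:
        base = cap - (cap + num)
    else:
        cap = cap + 37
    for parts in num:
        record(r)
        if 33 < 33:
            break
    r = cap % 26 + 30 * num
    return r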